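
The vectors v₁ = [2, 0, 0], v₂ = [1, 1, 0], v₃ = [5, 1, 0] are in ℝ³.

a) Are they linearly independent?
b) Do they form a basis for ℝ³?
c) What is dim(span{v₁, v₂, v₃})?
Not independent, not a basis, dim(span) = 2

Check whether v₃ can be written as a linear combination of v₁ and v₂.
v₃ = (2)·v₁ + (1)·v₂ = [5, 1, 0], so the three vectors are linearly dependent.
Thus they do not form a basis for ℝ³, and dim(span{v₁, v₂, v₃}) = 2 (spanned by v₁ and v₂).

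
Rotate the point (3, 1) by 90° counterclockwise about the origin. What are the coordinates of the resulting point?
(-1, 3)

Rotation matrix R(θ) = [[cos θ, -sin θ], [sin θ, cos θ]]; for θ = 90°:
R = [[0, -1], [1, 0]]
Result: R × [3, 1]ᵀ = [0·3 + (-1)·1, 1·3 + (0)·1]ᵀ = (-1, 3)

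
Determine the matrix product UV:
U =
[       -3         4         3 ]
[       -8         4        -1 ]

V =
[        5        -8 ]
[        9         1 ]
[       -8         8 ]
UV =
[       -3        52 ]
[        4        60 ]

Matrix multiplication: (UV)[i][j] = sum over k of U[i][k] * V[k][j].
  (UV)[0][0] = (-3)*(5) + (4)*(9) + (3)*(-8) = -3
  (UV)[0][1] = (-3)*(-8) + (4)*(1) + (3)*(8) = 52
  (UV)[1][0] = (-8)*(5) + (4)*(9) + (-1)*(-8) = 4
  (UV)[1][1] = (-8)*(-8) + (4)*(1) + (-1)*(8) = 60
UV =
[       -3        52 ]
[        4        60 ]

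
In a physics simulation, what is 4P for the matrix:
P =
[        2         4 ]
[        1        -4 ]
4P =
[        8        16 ]
[        4       -16 ]

Scalar multiplication is elementwise: (4P)[i][j] = 4 * P[i][j].
  (4P)[0][0] = 4 * (2) = 8
  (4P)[0][1] = 4 * (4) = 16
  (4P)[1][0] = 4 * (1) = 4
  (4P)[1][1] = 4 * (-4) = -16
4P =
[        8        16 ]
[        4       -16 ]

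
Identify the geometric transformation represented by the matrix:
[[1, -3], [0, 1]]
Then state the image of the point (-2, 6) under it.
horizontal shear with factor -3; image of (-2, 6) is (-20, 6)

The matrix [[1, k], [0, 1]] sends (x, y) to (x + -3y, y), leaving the y-coordinate fixed: a horizontal shear.
The matrix [[1, -3], [0, 1]] represents: horizontal shear with factor -3.
Applying it to (-2, 6): [1·-2 + -3·6, 0·-2 + 1·6] = (-20, 6).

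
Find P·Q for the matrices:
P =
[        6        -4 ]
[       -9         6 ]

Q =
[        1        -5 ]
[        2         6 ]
PQ =
[       -2       -54 ]
[        3        81 ]

Matrix multiplication: (PQ)[i][j] = sum over k of P[i][k] * Q[k][j].
  (PQ)[0][0] = (6)*(1) + (-4)*(2) = -2
  (PQ)[0][1] = (6)*(-5) + (-4)*(6) = -54
  (PQ)[1][0] = (-9)*(1) + (6)*(2) = 3
  (PQ)[1][1] = (-9)*(-5) + (6)*(6) = 81
PQ =
[       -2       -54 ]
[        3        81 ]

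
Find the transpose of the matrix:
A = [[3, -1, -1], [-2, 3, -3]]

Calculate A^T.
[[3, -2], [-1, 3], [-1, -3]]

The transpose sends entry (i,j) to (j,i); rows become columns.
Row 0 of A: [3, -1, -1] -> column 0 of A^T.
Row 1 of A: [-2, 3, -3] -> column 1 of A^T.
A^T = [[3, -2], [-1, 3], [-1, -3]]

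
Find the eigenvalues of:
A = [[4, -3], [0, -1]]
λ = -1, 4

Solve det(A - λI) = 0. For a 2×2 matrix this is λ² - (trace)λ + det = 0.
trace(A) = 4 - 1 = 3.
det(A) = (4)*(-1) - (-3)*(0) = -4 - 0 = -4.
Characteristic equation: λ² - (3)λ + (-4) = 0.
Discriminant: (3)² - 4*(-4) = 9 + 16 = 25.
Roots: λ = (3 ± √25) / 2 = -1, 4.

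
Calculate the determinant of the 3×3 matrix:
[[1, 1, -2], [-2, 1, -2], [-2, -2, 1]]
-9

Expansion along first row:
det = 1·det([[1,-2],[-2,1]]) - 1·det([[-2,-2],[-2,1]]) + -2·det([[-2,1],[-2,-2]])
    = 1·(1·1 - -2·-2) - 1·(-2·1 - -2·-2) + -2·(-2·-2 - 1·-2)
    = 1·-3 - 1·-6 + -2·6
    = -3 + 6 + -12 = -9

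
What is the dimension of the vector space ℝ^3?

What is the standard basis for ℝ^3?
Dimension = 3; standard basis = {e_1, e_2, e_3}

ℝ^3 is the space of 3-tuples of real numbers; its dimension is 3.
The standard basis consists of 3 vectors: e_1, e_2, e_3, where e_i is the vector with 1 in position i and 0 elsewhere.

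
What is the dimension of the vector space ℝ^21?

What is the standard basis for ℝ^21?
Dimension = 21; standard basis = {e_1, e_2, e_3, …, e_21}

ℝ^21 is the space of 21-tuples of real numbers; its dimension is 21.
The standard basis consists of 21 vectors: e_1, e_2, e_3, …, e_21, where e_i is the vector with 1 in position i and 0 elsewhere.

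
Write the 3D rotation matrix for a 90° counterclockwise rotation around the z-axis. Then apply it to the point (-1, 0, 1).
R = [[0, -1, 0], [1, 0, 0], [0, 0, 1]]; R·(-1, 0, 1) = (0, -1, 1)

Rotation matrix for 90° around z-axis:
cos(90°) = 0, sin(90°) = 1
R = [[0, -1, 0], [1, 0, 0], [0, 0, 1]]
Apply to (-1, 0, 1): R·[-1, 0, 1]ᵀ = (0, -1, 1)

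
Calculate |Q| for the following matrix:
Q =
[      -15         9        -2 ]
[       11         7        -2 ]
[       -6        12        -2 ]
det(Q) = -192

Expand along row 0 (cofactor expansion): det(Q) = a*(e*i - f*h) - b*(d*i - f*g) + c*(d*h - e*g), where the 3×3 is [[a, b, c], [d, e, f], [g, h, i]].
Minor M_00 = (7)*(-2) - (-2)*(12) = -14 + 24 = 10.
Minor M_01 = (11)*(-2) - (-2)*(-6) = -22 - 12 = -34.
Minor M_02 = (11)*(12) - (7)*(-6) = 132 + 42 = 174.
det(Q) = (-15)*(10) - (9)*(-34) + (-2)*(174) = -150 + 306 - 348 = -192.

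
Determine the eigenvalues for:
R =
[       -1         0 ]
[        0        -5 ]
λ = -5, -1

Solve det(R - λI) = 0. For a 2×2 matrix the characteristic equation is λ² - (trace)λ + det = 0.
trace(R) = a + d = -1 - 5 = -6.
det(R) = a*d - b*c = (-1)*(-5) - (0)*(0) = 5 - 0 = 5.
Characteristic equation: λ² - (-6)λ + (5) = 0.
Discriminant = (-6)² - 4*(5) = 36 - 20 = 16.
λ = (-6 ± √16) / 2 = (-6 ± 4) / 2 = -5, -1.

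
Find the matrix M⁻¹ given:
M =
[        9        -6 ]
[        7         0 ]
det(M) = 42
M⁻¹ =
[        0       1/7 ]
[     -1/6      3/14 ]

For a 2×2 matrix M = [[a, b], [c, d]] with det(M) ≠ 0, M⁻¹ = (1/det(M)) * [[d, -b], [-c, a]].
det(M) = (9)*(0) - (-6)*(7) = 0 + 42 = 42.
M⁻¹ = (1/42) * [[0, 6], [-7, 9]].
Dividing each entry by 42 and reducing:
M⁻¹ =
[        0       1/7 ]
[     -1/6      3/14 ]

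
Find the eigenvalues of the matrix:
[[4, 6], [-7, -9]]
λ = -3 and λ = -2

Characteristic equation: det(A - λI) = 0
λ² - (trace)λ + (det) = 0
λ² - (-5)λ + (6) = 0
λ² + 5λ + 6 = 0
Solving: λ = -3, -2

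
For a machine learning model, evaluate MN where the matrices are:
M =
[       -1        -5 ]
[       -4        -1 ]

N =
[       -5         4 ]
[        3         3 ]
MN =
[      -10       -19 ]
[       17       -19 ]

Matrix multiplication: (MN)[i][j] = sum over k of M[i][k] * N[k][j].
  (MN)[0][0] = (-1)*(-5) + (-5)*(3) = -10
  (MN)[0][1] = (-1)*(4) + (-5)*(3) = -19
  (MN)[1][0] = (-4)*(-5) + (-1)*(3) = 17
  (MN)[1][1] = (-4)*(4) + (-1)*(3) = -19
MN =
[      -10       -19 ]
[       17       -19 ]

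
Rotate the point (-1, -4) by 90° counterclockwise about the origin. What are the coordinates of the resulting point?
(4, -1)

Rotation matrix R(θ) = [[cos θ, -sin θ], [sin θ, cos θ]]; for θ = 90°:
R = [[0, -1], [1, 0]]
Result: R × [-1, -4]ᵀ = [0·-1 + (-1)·-4, 1·-1 + (0)·-4]ᵀ = (4, -1)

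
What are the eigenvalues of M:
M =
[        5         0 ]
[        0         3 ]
λ = 3, 5

Solve det(M - λI) = 0. For a 2×2 matrix the characteristic equation is λ² - (trace)λ + det = 0.
trace(M) = a + d = 5 + 3 = 8.
det(M) = a*d - b*c = (5)*(3) - (0)*(0) = 15 - 0 = 15.
Characteristic equation: λ² - (8)λ + (15) = 0.
Discriminant = (8)² - 4*(15) = 64 - 60 = 4.
λ = (8 ± √4) / 2 = (8 ± 2) / 2 = 3, 5.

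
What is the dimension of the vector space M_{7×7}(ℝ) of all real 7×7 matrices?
Dimension = 49

A real 7×7 matrix is determined by its 7·7 = 49 independent entries.
A standard basis is {E_ij : 1 ≤ i ≤ 7, 1 ≤ j ≤ 7}, where E_ij has a 1 in position (i, j) and 0 elsewhere — there are 49 such matrices, and they are linearly independent and span M_{7×7}(ℝ).
Therefore dim(M_{7×7}(ℝ)) = 49.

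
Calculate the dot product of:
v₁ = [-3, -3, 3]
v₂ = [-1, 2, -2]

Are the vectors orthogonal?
-9, No

The dot product is the sum of products of corresponding components.
v₁·v₂ = (-3)*(-1) + (-3)*(2) + (3)*(-2) = 3 - 6 - 6 = -9.
Two vectors are orthogonal iff their dot product is 0; here the dot product is -9, so the vectors are not orthogonal.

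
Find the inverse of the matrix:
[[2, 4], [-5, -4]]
[[-1/3, -1/3], [5/12, 1/6]]

For [[a,b],[c,d]], inverse = (1/det)·[[d,-b],[-c,a]]
det = 2·-4 - 4·-5 = 12
Inverse = (1/12)·[[-4, -4], [5, 2]]
        = [[-1/3, -1/3], [5/12, 1/6]]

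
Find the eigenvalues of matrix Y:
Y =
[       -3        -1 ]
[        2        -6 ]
λ = -5, -4

Solve det(Y - λI) = 0. For a 2×2 matrix the characteristic equation is λ² - (trace)λ + det = 0.
trace(Y) = a + d = -3 - 6 = -9.
det(Y) = a*d - b*c = (-3)*(-6) - (-1)*(2) = 18 + 2 = 20.
Characteristic equation: λ² - (-9)λ + (20) = 0.
Discriminant = (-9)² - 4*(20) = 81 - 80 = 1.
λ = (-9 ± √1) / 2 = (-9 ± 1) / 2 = -5, -4.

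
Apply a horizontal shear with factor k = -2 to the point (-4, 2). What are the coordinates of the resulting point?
(-8, 2)

Shear matrix for horizontal shear with factor k = -2:
[[1, -2], [0, 1]]
Result: (-4, 2) → (-8, 2)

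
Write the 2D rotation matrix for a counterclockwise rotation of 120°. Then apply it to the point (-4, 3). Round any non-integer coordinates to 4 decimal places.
R = [[-1/2, -√3/2], [√3/2, -1/2]]; R·(-4, 3) = (-0.5981, -4.9641)

Rotation matrix formula: R(θ) = [[cos θ, -sin θ], [sin θ, cos θ]]
For θ = 120°:
cos(120°) = -1/2
sin(120°) = √3/2
R = [[-1/2, -√3/2], [√3/2, -1/2]]
Apply to (-4, 3): [-1/2·-4 + (-√3/2)·3, √3/2·-4 + -1/2·3] = (-0.5981, -4.9641)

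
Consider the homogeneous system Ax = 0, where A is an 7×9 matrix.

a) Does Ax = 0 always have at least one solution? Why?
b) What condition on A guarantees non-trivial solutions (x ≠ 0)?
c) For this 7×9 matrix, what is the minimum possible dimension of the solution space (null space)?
a) Yes, x = 0 is always a solution. b) When A has linearly dependent columns (rank < n). c) Minimum nullity = 2.

a) x = 0 satisfies A·0 = 0, so the zero vector is always a solution.
b) Non-trivial solutions exist iff the columns of A are linearly dependent, equivalently rank(A) < n (the number of columns).
c) By rank-nullity, rank(A) + nullity(A) = n = 9. Since A has only 7 rows, rank(A) ≤ 7, so nullity(A) ≥ 9 - 7 = 2.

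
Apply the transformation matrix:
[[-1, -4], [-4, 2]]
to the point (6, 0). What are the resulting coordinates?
(-6, -24)

Matrix multiplication:
[[-1, -4], [-4, 2]] × [6, 0]ᵀ
= [-1×6 + -4×0, -4×6 + 2×0]ᵀ
= [-6.0000, -24.0000]ᵀ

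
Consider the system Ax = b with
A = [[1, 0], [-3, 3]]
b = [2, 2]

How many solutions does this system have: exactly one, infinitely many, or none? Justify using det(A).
Exactly one solution

Compute det(A) = (1)*(3) - (0)*(-3) = 3.
Because det(A) ≠ 0, A is invertible and Ax = b has a unique solution for every b (here x = A⁻¹ b).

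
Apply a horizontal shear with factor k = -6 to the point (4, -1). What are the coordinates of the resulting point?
(10, -1)

Shear matrix for horizontal shear with factor k = -6:
[[1, -6], [0, 1]]
Result: (4, -1) → (10, -1)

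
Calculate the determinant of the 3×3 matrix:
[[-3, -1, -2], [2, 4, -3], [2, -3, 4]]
21

Expansion along first row:
det = -3·det([[4,-3],[-3,4]]) - -1·det([[2,-3],[2,4]]) + -2·det([[2,4],[2,-3]])
    = -3·(4·4 - -3·-3) - -1·(2·4 - -3·2) + -2·(2·-3 - 4·2)
    = -3·7 - -1·14 + -2·-14
    = -21 + 14 + 28 = 21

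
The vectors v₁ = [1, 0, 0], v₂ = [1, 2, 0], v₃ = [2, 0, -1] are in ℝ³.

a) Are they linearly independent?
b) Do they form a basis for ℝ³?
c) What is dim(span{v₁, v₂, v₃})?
Yes independent, yes basis, dim = 3

Stack v₁, v₂, v₃ as rows of a 3×3 matrix.
[[1, 0, 0]; [1, 2, 0]; [2, 0, -1]] is already lower triangular with nonzero diagonal entries (1, 2, -1), so its determinant is the product of the diagonal entries, det = (1)·(2)·(-1) = -2 ≠ 0, and the rows are linearly independent.
Three linearly independent vectors in ℝ³ form a basis for ℝ³, so dim(span{v₁,v₂,v₃}) = 3.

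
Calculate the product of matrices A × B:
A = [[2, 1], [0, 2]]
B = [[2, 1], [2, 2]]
[[6, 4], [4, 4]]

Matrix multiplication:
C[0][0] = 2×2 + 1×2 = 6
C[0][1] = 2×1 + 1×2 = 4
C[1][0] = 0×2 + 2×2 = 4
C[1][1] = 0×1 + 2×2 = 4
Result: [[6, 4], [4, 4]]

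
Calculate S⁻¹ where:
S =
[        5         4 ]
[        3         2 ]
det(S) = -2
S⁻¹ =
[       -1         2 ]
[      3/2      -5/2 ]

For a 2×2 matrix S = [[a, b], [c, d]] with det(S) ≠ 0, S⁻¹ = (1/det(S)) * [[d, -b], [-c, a]].
det(S) = (5)*(2) - (4)*(3) = 10 - 12 = -2.
S⁻¹ = (1/-2) * [[2, -4], [-3, 5]].
Dividing each entry by -2 and reducing:
S⁻¹ =
[       -1         2 ]
[      3/2      -5/2 ]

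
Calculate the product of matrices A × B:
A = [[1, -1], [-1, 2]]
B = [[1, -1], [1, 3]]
[[0, -4], [1, 7]]

Matrix multiplication:
C[0][0] = 1×1 + -1×1 = 0
C[0][1] = 1×-1 + -1×3 = -4
C[1][0] = -1×1 + 2×1 = 1
C[1][1] = -1×-1 + 2×3 = 7
Result: [[0, -4], [1, 7]]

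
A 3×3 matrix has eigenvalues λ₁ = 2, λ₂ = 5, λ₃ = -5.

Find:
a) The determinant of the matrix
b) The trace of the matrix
det = -50, trace = 2

Two standard eigenvalue identities:
- det(A) equals the product of the eigenvalues (counted with multiplicity).
- trace(A) equals the sum of the eigenvalues.
det(A) = (2)*(5)*(-5) = -50.
trace(A) = 2 + 5 - 5 = 2.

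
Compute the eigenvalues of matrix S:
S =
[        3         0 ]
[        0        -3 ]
λ = -3, 3

Solve det(S - λI) = 0. For a 2×2 matrix the characteristic equation is λ² - (trace)λ + det = 0.
trace(S) = a + d = 3 - 3 = 0.
det(S) = a*d - b*c = (3)*(-3) - (0)*(0) = -9 - 0 = -9.
Characteristic equation: λ² - (0)λ + (-9) = 0.
Discriminant = (0)² - 4*(-9) = 0 + 36 = 36.
λ = (0 ± √36) / 2 = (0 ± 6) / 2 = -3, 3.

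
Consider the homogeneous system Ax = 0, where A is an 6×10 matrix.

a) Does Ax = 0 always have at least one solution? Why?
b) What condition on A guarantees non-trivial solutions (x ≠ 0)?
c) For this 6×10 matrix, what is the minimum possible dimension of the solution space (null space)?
a) Yes, x = 0 is always a solution. b) When A has linearly dependent columns (rank < n). c) Minimum nullity = 4.

a) x = 0 satisfies A·0 = 0, so the zero vector is always a solution.
b) Non-trivial solutions exist iff the columns of A are linearly dependent, equivalently rank(A) < n (the number of columns).
c) By rank-nullity, rank(A) + nullity(A) = n = 10. Since A has only 6 rows, rank(A) ≤ 6, so nullity(A) ≥ 10 - 6 = 4.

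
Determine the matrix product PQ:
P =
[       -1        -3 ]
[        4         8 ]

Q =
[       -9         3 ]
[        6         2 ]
PQ =
[       -9        -9 ]
[       12        28 ]

Matrix multiplication: (PQ)[i][j] = sum over k of P[i][k] * Q[k][j].
  (PQ)[0][0] = (-1)*(-9) + (-3)*(6) = -9
  (PQ)[0][1] = (-1)*(3) + (-3)*(2) = -9
  (PQ)[1][0] = (4)*(-9) + (8)*(6) = 12
  (PQ)[1][1] = (4)*(3) + (8)*(2) = 28
PQ =
[       -9        -9 ]
[       12        28 ]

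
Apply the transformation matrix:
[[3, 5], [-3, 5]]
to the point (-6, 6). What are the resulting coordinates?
(12, 48)

Matrix multiplication:
[[3, 5], [-3, 5]] × [-6, 6]ᵀ
= [3×-6 + 5×6, -3×-6 + 5×6]ᵀ
= [12.0000, 48.0000]ᵀ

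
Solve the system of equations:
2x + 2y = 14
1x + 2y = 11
x = 3, y = 4

Use elimination (row reduction):
Equation 1: 2x + 2y = 14.
Equation 2: 1x + 2y = 11.
Multiply Eq1 by 1 and Eq2 by 2: 2x + 2y = 14;  2x + 4y = 22.
Subtract: (2)y = 8, so y = 4.
Back-substitute into Eq1: 2x + 2*(4) = 14, so x = 3.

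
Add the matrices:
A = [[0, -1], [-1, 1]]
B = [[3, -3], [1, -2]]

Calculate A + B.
[[3, -4], [0, -1]]

Add corresponding elements:
(0)+(3)=3
(-1)+(-3)=-4
(-1)+(1)=0
(1)+(-2)=-1
A + B = [[3, -4], [0, -1]]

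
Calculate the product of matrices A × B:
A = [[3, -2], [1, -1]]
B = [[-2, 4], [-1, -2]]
[[-4, 16], [-1, 6]]

Matrix multiplication:
C[0][0] = 3×-2 + -2×-1 = -4
C[0][1] = 3×4 + -2×-2 = 16
C[1][0] = 1×-2 + -1×-1 = -1
C[1][1] = 1×4 + -1×-2 = 6
Result: [[-4, 16], [-1, 6]]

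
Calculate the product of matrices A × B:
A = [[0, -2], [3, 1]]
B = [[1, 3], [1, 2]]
[[-2, -4], [4, 11]]

Matrix multiplication:
C[0][0] = 0×1 + -2×1 = -2
C[0][1] = 0×3 + -2×2 = -4
C[1][0] = 3×1 + 1×1 = 4
C[1][1] = 3×3 + 1×2 = 11
Result: [[-2, -4], [4, 11]]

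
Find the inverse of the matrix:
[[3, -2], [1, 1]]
[[1/5, 2/5], [-1/5, 3/5]]

For [[a,b],[c,d]], inverse = (1/det)·[[d,-b],[-c,a]]
det = 3·1 - -2·1 = 5
Inverse = (1/5)·[[1, 2], [-1, 3]]
        = [[1/5, 2/5], [-1/5, 3/5]]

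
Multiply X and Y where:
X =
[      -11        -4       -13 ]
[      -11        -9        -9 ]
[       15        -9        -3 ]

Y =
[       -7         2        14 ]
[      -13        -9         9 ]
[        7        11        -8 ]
XY =
[       38      -129       -86 ]
[      131       -40      -163 ]
[       -9        78       153 ]

Matrix multiplication: (XY)[i][j] = sum over k of X[i][k] * Y[k][j].
  (XY)[0][0] = (-11)*(-7) + (-4)*(-13) + (-13)*(7) = 38
  (XY)[0][1] = (-11)*(2) + (-4)*(-9) + (-13)*(11) = -129
  (XY)[0][2] = (-11)*(14) + (-4)*(9) + (-13)*(-8) = -86
  (XY)[1][0] = (-11)*(-7) + (-9)*(-13) + (-9)*(7) = 131
  (XY)[1][1] = (-11)*(2) + (-9)*(-9) + (-9)*(11) = -40
  (XY)[1][2] = (-11)*(14) + (-9)*(9) + (-9)*(-8) = -163
  (XY)[2][0] = (15)*(-7) + (-9)*(-13) + (-3)*(7) = -9
  (XY)[2][1] = (15)*(2) + (-9)*(-9) + (-3)*(11) = 78
  (XY)[2][2] = (15)*(14) + (-9)*(9) + (-3)*(-8) = 153
XY =
[       38      -129       -86 ]
[      131       -40      -163 ]
[       -9        78       153 ]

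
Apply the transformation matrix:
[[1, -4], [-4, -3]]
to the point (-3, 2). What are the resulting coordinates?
(-11, 6)

Matrix multiplication:
[[1, -4], [-4, -3]] × [-3, 2]ᵀ
= [1×-3 + -4×2, -4×-3 + -3×2]ᵀ
= [-11.0000, 6.0000]ᵀ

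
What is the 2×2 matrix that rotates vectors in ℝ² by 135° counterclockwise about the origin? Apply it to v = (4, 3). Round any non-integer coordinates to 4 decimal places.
R = [[-√2/2, -√2/2], [√2/2, -√2/2]]; R·v = (-4.9497, 0.7071)

A counterclockwise rotation by angle θ in ℝ² has matrix R(θ) = [[cos θ, -sin θ], [sin θ, cos θ]].
For θ = 135°: cos θ = -√2/2, sin θ = √2/2.
R(135°) = [[-√2/2, -√2/2], [√2/2, -√2/2]].
R·v = [-√2/2·4 + (-√2/2)·3, √2/2·4 + -√2/2·3] = (-4.9497, 0.7071).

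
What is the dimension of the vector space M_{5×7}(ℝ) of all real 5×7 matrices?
Dimension = 35

A real 5×7 matrix is determined by its 5·7 = 35 independent entries.
A standard basis is {E_ij : 1 ≤ i ≤ 5, 1 ≤ j ≤ 7}, where E_ij has a 1 in position (i, j) and 0 elsewhere — there are 35 such matrices, and they are linearly independent and span M_{5×7}(ℝ).
Therefore dim(M_{5×7}(ℝ)) = 35.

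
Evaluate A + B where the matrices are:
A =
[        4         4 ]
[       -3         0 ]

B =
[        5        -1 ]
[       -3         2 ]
A + B =
[        9         3 ]
[       -6         2 ]

Matrix addition is elementwise: (A+B)[i][j] = A[i][j] + B[i][j].
  (A+B)[0][0] = (4) + (5) = 9
  (A+B)[0][1] = (4) + (-1) = 3
  (A+B)[1][0] = (-3) + (-3) = -6
  (A+B)[1][1] = (0) + (2) = 2
A + B =
[        9         3 ]
[       -6         2 ]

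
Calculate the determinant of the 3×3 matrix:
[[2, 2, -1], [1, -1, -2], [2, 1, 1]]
-11

Expansion along first row:
det = 2·det([[-1,-2],[1,1]]) - 2·det([[1,-2],[2,1]]) + -1·det([[1,-1],[2,1]])
    = 2·(-1·1 - -2·1) - 2·(1·1 - -2·2) + -1·(1·1 - -1·2)
    = 2·1 - 2·5 + -1·3
    = 2 + -10 + -3 = -11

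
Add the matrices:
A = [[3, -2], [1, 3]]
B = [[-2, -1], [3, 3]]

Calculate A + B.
[[1, -3], [4, 6]]

Add corresponding elements:
(3)+(-2)=1
(-2)+(-1)=-3
(1)+(3)=4
(3)+(3)=6
A + B = [[1, -3], [4, 6]]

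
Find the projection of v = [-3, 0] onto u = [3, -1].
[-27/10, 9/10]

The projection of v onto u is proj_u(v) = ((v·u) / (u·u)) · u.
v·u = (-3)*(3) + (0)*(-1) = -9.
u·u = (3)*(3) + (-1)*(-1) = 10.
coefficient = -9 / 10 = -9/10.
proj_u(v) = -9/10 · [3, -1] = [-27/10, 9/10].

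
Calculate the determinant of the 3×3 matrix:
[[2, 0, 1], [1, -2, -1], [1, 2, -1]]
12

Expansion along first row:
det = 2·det([[-2,-1],[2,-1]]) - 0·det([[1,-1],[1,-1]]) + 1·det([[1,-2],[1,2]])
    = 2·(-2·-1 - -1·2) - 0·(1·-1 - -1·1) + 1·(1·2 - -2·1)
    = 2·4 - 0·0 + 1·4
    = 8 + 0 + 4 = 12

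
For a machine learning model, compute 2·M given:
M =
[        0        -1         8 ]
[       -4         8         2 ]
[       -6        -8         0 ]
2M =
[        0        -2        16 ]
[       -8        16         4 ]
[      -12       -16         0 ]

Scalar multiplication is elementwise: (2M)[i][j] = 2 * M[i][j].
  (2M)[0][0] = 2 * (0) = 0
  (2M)[0][1] = 2 * (-1) = -2
  (2M)[0][2] = 2 * (8) = 16
  (2M)[1][0] = 2 * (-4) = -8
  (2M)[1][1] = 2 * (8) = 16
  (2M)[1][2] = 2 * (2) = 4
  (2M)[2][0] = 2 * (-6) = -12
  (2M)[2][1] = 2 * (-8) = -16
  (2M)[2][2] = 2 * (0) = 0
2M =
[        0        -2        16 ]
[       -8        16         4 ]
[      -12       -16         0 ]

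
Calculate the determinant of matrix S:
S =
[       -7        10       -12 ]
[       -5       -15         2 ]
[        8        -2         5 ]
det(S) = -653

Expand along row 0 (cofactor expansion): det(S) = a*(e*i - f*h) - b*(d*i - f*g) + c*(d*h - e*g), where the 3×3 is [[a, b, c], [d, e, f], [g, h, i]].
Minor M_00 = (-15)*(5) - (2)*(-2) = -75 + 4 = -71.
Minor M_01 = (-5)*(5) - (2)*(8) = -25 - 16 = -41.
Minor M_02 = (-5)*(-2) - (-15)*(8) = 10 + 120 = 130.
det(S) = (-7)*(-71) - (10)*(-41) + (-12)*(130) = 497 + 410 - 1560 = -653.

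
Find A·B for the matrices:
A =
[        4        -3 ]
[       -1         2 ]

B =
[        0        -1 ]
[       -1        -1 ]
AB =
[        3        -1 ]
[       -2        -1 ]

Matrix multiplication: (AB)[i][j] = sum over k of A[i][k] * B[k][j].
  (AB)[0][0] = (4)*(0) + (-3)*(-1) = 3
  (AB)[0][1] = (4)*(-1) + (-3)*(-1) = -1
  (AB)[1][0] = (-1)*(0) + (2)*(-1) = -2
  (AB)[1][1] = (-1)*(-1) + (2)*(-1) = -1
AB =
[        3        -1 ]
[       -2        -1 ]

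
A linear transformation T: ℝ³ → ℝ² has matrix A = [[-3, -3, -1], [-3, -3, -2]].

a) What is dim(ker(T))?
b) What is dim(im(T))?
dim(ker) = 1, dim(im) = 2

The two rows are not scalar multiples of one another (no single k satisfies row 2 = k × row 1), so they are linearly independent.
Thus rank(A) = 2.
dim(im(T)) = rank(A) = 2.
By the rank-nullity theorem applied to T: ℝ³ → ℝ², rank(A) + nullity(A) = 3 (the domain dimension), so dim(ker(T)) = 3 - 2 = 1.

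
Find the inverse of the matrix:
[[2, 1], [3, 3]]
[[1, -1/3], [-1, 2/3]]

For [[a,b],[c,d]], inverse = (1/det)·[[d,-b],[-c,a]]
det = 2·3 - 1·3 = 3
Inverse = (1/3)·[[3, -1], [-3, 2]]
        = [[1, -1/3], [-1, 2/3]]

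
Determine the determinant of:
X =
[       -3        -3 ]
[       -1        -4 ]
det(X) = 9

For a 2×2 matrix [[a, b], [c, d]], det = a*d - b*c.
det(X) = (-3)*(-4) - (-3)*(-1) = 12 - 3 = 9.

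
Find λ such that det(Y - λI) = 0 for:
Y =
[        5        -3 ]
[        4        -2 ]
λ = 1, 2

Solve det(Y - λI) = 0. For a 2×2 matrix the characteristic equation is λ² - (trace)λ + det = 0.
trace(Y) = a + d = 5 - 2 = 3.
det(Y) = a*d - b*c = (5)*(-2) - (-3)*(4) = -10 + 12 = 2.
Characteristic equation: λ² - (3)λ + (2) = 0.
Discriminant = (3)² - 4*(2) = 9 - 8 = 1.
λ = (3 ± √1) / 2 = (3 ± 1) / 2 = 1, 2.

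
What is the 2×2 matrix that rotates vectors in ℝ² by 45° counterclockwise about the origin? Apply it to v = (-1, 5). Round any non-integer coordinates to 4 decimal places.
R = [[√2/2, -√2/2], [√2/2, √2/2]]; R·v = (-4.2426, 2.8284)

A counterclockwise rotation by angle θ in ℝ² has matrix R(θ) = [[cos θ, -sin θ], [sin θ, cos θ]].
For θ = 45°: cos θ = √2/2, sin θ = √2/2.
R(45°) = [[√2/2, -√2/2], [√2/2, √2/2]].
R·v = [√2/2·-1 + (-√2/2)·5, √2/2·-1 + √2/2·5] = (-4.2426, 2.8284).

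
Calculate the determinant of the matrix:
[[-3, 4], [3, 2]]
-18

For a 2×2 matrix [[a, b], [c, d]], det = ad - bc
det = (-3)(2) - (4)(3) = -6 - 12 = -18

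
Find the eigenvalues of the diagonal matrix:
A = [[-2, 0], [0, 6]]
λ₁ = -2, λ₂ = 6

The characteristic polynomial of A is det(A - λI) = (-2 - λ)(6 - λ) = 0.
The roots are λ = -2 and λ = 6, so the eigenvalues are the diagonal entries.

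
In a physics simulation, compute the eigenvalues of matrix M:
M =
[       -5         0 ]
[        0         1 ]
λ = -5, 1

Solve det(M - λI) = 0. For a 2×2 matrix the characteristic equation is λ² - (trace)λ + det = 0.
trace(M) = a + d = -5 + 1 = -4.
det(M) = a*d - b*c = (-5)*(1) - (0)*(0) = -5 - 0 = -5.
Characteristic equation: λ² - (-4)λ + (-5) = 0.
Discriminant = (-4)² - 4*(-5) = 16 + 20 = 36.
λ = (-4 ± √36) / 2 = (-4 ± 6) / 2 = -5, 1.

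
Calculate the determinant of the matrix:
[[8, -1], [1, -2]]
-15

For a 2×2 matrix [[a, b], [c, d]], det = ad - bc
det = (8)(-2) - (-1)(1) = -16 - -1 = -15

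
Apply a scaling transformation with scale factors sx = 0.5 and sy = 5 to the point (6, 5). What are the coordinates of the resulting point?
(3.0, 25)

Scaling matrix:
[[0.50, 0], [0, 5]]
Result: (6 × 0.5, 5 × 5) = (3.0, 25)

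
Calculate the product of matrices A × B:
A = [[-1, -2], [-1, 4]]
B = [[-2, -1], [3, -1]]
[[-4, 3], [14, -3]]

Matrix multiplication:
C[0][0] = -1×-2 + -2×3 = -4
C[0][1] = -1×-1 + -2×-1 = 3
C[1][0] = -1×-2 + 4×3 = 14
C[1][1] = -1×-1 + 4×-1 = -3
Result: [[-4, 3], [14, -3]]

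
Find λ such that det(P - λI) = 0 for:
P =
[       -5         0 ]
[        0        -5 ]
λ = -5, -5

Solve det(P - λI) = 0. For a 2×2 matrix the characteristic equation is λ² - (trace)λ + det = 0.
trace(P) = a + d = -5 - 5 = -10.
det(P) = a*d - b*c = (-5)*(-5) - (0)*(0) = 25 - 0 = 25.
Characteristic equation: λ² - (-10)λ + (25) = 0.
Discriminant = (-10)² - 4*(25) = 100 - 100 = 0.
λ = (-10 ± √0) / 2 = (-10 ± 0) / 2 = -5, -5.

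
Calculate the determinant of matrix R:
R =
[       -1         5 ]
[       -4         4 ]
det(R) = 16

For a 2×2 matrix [[a, b], [c, d]], det = a*d - b*c.
det(R) = (-1)*(4) - (5)*(-4) = -4 + 20 = 16.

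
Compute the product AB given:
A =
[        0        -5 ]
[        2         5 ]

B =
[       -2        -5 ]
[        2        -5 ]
AB =
[      -10        25 ]
[        6       -35 ]

Matrix multiplication: (AB)[i][j] = sum over k of A[i][k] * B[k][j].
  (AB)[0][0] = (0)*(-2) + (-5)*(2) = -10
  (AB)[0][1] = (0)*(-5) + (-5)*(-5) = 25
  (AB)[1][0] = (2)*(-2) + (5)*(2) = 6
  (AB)[1][1] = (2)*(-5) + (5)*(-5) = -35
AB =
[      -10        25 ]
[        6       -35 ]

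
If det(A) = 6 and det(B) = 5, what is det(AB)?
30

Use the multiplicative property of determinants: det(AB) = det(A)*det(B).
det(AB) = (6)*(5) = 30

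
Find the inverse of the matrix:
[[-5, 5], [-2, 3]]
[[-3/5, 1], [-2/5, 1]]

For [[a,b],[c,d]], inverse = (1/det)·[[d,-b],[-c,a]]
det = -5·3 - 5·-2 = -5
Inverse = (1/-5)·[[3, -5], [2, -5]]
        = [[-3/5, 1], [-2/5, 1]]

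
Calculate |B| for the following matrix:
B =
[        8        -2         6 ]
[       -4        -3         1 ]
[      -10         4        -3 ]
det(B) = -192

Expand along row 0 (cofactor expansion): det(B) = a*(e*i - f*h) - b*(d*i - f*g) + c*(d*h - e*g), where the 3×3 is [[a, b, c], [d, e, f], [g, h, i]].
Minor M_00 = (-3)*(-3) - (1)*(4) = 9 - 4 = 5.
Minor M_01 = (-4)*(-3) - (1)*(-10) = 12 + 10 = 22.
Minor M_02 = (-4)*(4) - (-3)*(-10) = -16 - 30 = -46.
det(B) = (8)*(5) - (-2)*(22) + (6)*(-46) = 40 + 44 - 276 = -192.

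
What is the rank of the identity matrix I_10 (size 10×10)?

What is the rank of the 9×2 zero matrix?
rank(I_10) = 10, rank(0) = 0

The identity I_10 has 10 columns that are the standard basis vectors e_1, …, e_10. These are linearly independent, so all 10 columns are pivots and rank(I_10) = 10.
The 9×2 zero matrix has every entry zero, so every row is the zero row and there are no pivots; rank(0) = 0.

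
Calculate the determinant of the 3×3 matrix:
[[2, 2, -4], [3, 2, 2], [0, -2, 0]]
32

Expansion along first row:
det = 2·det([[2,2],[-2,0]]) - 2·det([[3,2],[0,0]]) + -4·det([[3,2],[0,-2]])
    = 2·(2·0 - 2·-2) - 2·(3·0 - 2·0) + -4·(3·-2 - 2·0)
    = 2·4 - 2·0 + -4·-6
    = 8 + 0 + 24 = 32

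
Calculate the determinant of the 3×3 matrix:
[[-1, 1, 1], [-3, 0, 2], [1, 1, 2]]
7

Expansion along first row:
det = -1·det([[0,2],[1,2]]) - 1·det([[-3,2],[1,2]]) + 1·det([[-3,0],[1,1]])
    = -1·(0·2 - 2·1) - 1·(-3·2 - 2·1) + 1·(-3·1 - 0·1)
    = -1·-2 - 1·-8 + 1·-3
    = 2 + 8 + -3 = 7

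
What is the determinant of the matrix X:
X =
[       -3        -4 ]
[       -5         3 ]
det(X) = -29

For a 2×2 matrix [[a, b], [c, d]], det = a*d - b*c.
det(X) = (-3)*(3) - (-4)*(-5) = -9 - 20 = -29.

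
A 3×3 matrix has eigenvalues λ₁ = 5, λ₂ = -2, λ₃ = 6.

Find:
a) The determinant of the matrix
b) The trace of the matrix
det = -60, trace = 9

Two standard eigenvalue identities:
- det(A) equals the product of the eigenvalues (counted with multiplicity).
- trace(A) equals the sum of the eigenvalues.
det(A) = (5)*(-2)*(6) = -60.
trace(A) = 5 - 2 + 6 = 9.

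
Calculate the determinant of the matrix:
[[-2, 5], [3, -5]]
-5

For a 2×2 matrix [[a, b], [c, d]], det = ad - bc
det = (-2)(-5) - (5)(3) = 10 - 15 = -5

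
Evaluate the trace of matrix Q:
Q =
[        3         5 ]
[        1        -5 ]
tr(Q) = 3 - 5 = -2

The trace of a square matrix is the sum of its diagonal entries.
Diagonal entries of Q: Q[0][0] = 3, Q[1][1] = -5.
tr(Q) = 3 - 5 = -2.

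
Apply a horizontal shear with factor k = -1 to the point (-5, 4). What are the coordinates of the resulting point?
(-9, 4)

Shear matrix for horizontal shear with factor k = -1:
[[1, -1], [0, 1]]
Result: (-5, 4) → (-9, 4)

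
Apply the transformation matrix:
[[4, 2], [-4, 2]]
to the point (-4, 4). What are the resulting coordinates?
(-8, 24)

Matrix multiplication:
[[4, 2], [-4, 2]] × [-4, 4]ᵀ
= [4×-4 + 2×4, -4×-4 + 2×4]ᵀ
= [-8.0000, 24.0000]ᵀ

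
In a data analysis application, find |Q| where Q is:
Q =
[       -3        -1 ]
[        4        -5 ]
det(Q) = 19

For a 2×2 matrix [[a, b], [c, d]], det = a*d - b*c.
det(Q) = (-3)*(-5) - (-1)*(4) = 15 + 4 = 19.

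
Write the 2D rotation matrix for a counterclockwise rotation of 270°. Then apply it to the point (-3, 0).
R = [[0, 1], [-1, 0]]; R·(-3, 0) = (0, 3)

Rotation matrix formula: R(θ) = [[cos θ, -sin θ], [sin θ, cos θ]]
For θ = 270°:
cos(270°) = 0
sin(270°) = -1
R = [[0, 1], [-1, 0]]
Apply to (-3, 0): [0·-3 + (1)·0, -1·-3 + 0·0] = (0, 3)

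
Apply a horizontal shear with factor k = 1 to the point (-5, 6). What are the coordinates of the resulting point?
(1, 6)

Shear matrix for horizontal shear with factor k = 1:
[[1, 1], [0, 1]]
Result: (-5, 6) → (1, 6)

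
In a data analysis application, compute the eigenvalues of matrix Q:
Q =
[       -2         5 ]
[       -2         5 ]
λ = 0, 3

Solve det(Q - λI) = 0. For a 2×2 matrix the characteristic equation is λ² - (trace)λ + det = 0.
trace(Q) = a + d = -2 + 5 = 3.
det(Q) = a*d - b*c = (-2)*(5) - (5)*(-2) = -10 + 10 = 0.
Characteristic equation: λ² - (3)λ + (0) = 0.
Discriminant = (3)² - 4*(0) = 9 - 0 = 9.
λ = (3 ± √9) / 2 = (3 ± 3) / 2 = 0, 3.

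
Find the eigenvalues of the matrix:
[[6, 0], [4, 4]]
λ = 4 and λ = 6

Characteristic equation: det(A - λI) = 0
λ² - (trace)λ + (det) = 0
λ² - (10)λ + (24) = 0
λ² - 10λ + 24 = 0
Solving: λ = 4, 6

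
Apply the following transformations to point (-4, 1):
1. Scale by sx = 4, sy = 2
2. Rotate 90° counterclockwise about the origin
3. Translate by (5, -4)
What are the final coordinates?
(3, -20)

Step 1: Scale → (-16, 2)
Step 2: Rotate 90° → (-2, -16)
Step 3: Translate → (3, -20)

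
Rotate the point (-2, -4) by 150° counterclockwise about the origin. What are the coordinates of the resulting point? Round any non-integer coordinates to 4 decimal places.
(3.7321, 2.4641)

Rotation matrix R(θ) = [[cos θ, -sin θ], [sin θ, cos θ]]; for θ = 150°:
R = [[-√3/2, -1/2], [1/2, -√3/2]]
Result: R × [-2, -4]ᵀ = [-√3/2·-2 + (-1/2)·-4, 1/2·-2 + (-√3/2)·-4]ᵀ = (3.7321, 2.4641)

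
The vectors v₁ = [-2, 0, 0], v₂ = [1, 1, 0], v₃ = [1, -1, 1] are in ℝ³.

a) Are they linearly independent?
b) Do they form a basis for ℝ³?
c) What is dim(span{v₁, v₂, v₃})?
Yes independent, yes basis, dim = 3

Stack v₁, v₂, v₃ as rows of a 3×3 matrix.
[[-2, 0, 0]; [1, 1, 0]; [1, -1, 1]] is already lower triangular with nonzero diagonal entries (-2, 1, 1), so its determinant is the product of the diagonal entries, det = (-2)·(1)·(1) = -2 ≠ 0, and the rows are linearly independent.
Three linearly independent vectors in ℝ³ form a basis for ℝ³, so dim(span{v₁,v₂,v₃}) = 3.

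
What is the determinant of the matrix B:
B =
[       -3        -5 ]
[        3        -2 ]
det(B) = 21

For a 2×2 matrix [[a, b], [c, d]], det = a*d - b*c.
det(B) = (-3)*(-2) - (-5)*(3) = 6 + 15 = 21.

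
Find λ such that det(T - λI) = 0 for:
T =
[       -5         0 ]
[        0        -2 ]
λ = -5, -2

Solve det(T - λI) = 0. For a 2×2 matrix the characteristic equation is λ² - (trace)λ + det = 0.
trace(T) = a + d = -5 - 2 = -7.
det(T) = a*d - b*c = (-5)*(-2) - (0)*(0) = 10 - 0 = 10.
Characteristic equation: λ² - (-7)λ + (10) = 0.
Discriminant = (-7)² - 4*(10) = 49 - 40 = 9.
λ = (-7 ± √9) / 2 = (-7 ± 3) / 2 = -5, -2.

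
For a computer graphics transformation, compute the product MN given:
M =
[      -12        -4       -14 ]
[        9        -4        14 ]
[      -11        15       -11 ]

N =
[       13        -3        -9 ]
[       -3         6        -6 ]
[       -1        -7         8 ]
MN =
[     -130       110        20 ]
[      115      -149        55 ]
[     -177       200       -79 ]

Matrix multiplication: (MN)[i][j] = sum over k of M[i][k] * N[k][j].
  (MN)[0][0] = (-12)*(13) + (-4)*(-3) + (-14)*(-1) = -130
  (MN)[0][1] = (-12)*(-3) + (-4)*(6) + (-14)*(-7) = 110
  (MN)[0][2] = (-12)*(-9) + (-4)*(-6) + (-14)*(8) = 20
  (MN)[1][0] = (9)*(13) + (-4)*(-3) + (14)*(-1) = 115
  (MN)[1][1] = (9)*(-3) + (-4)*(6) + (14)*(-7) = -149
  (MN)[1][2] = (9)*(-9) + (-4)*(-6) + (14)*(8) = 55
  (MN)[2][0] = (-11)*(13) + (15)*(-3) + (-11)*(-1) = -177
  (MN)[2][1] = (-11)*(-3) + (15)*(6) + (-11)*(-7) = 200
  (MN)[2][2] = (-11)*(-9) + (15)*(-6) + (-11)*(8) = -79
MN =
[     -130       110        20 ]
[      115      -149        55 ]
[     -177       200       -79 ]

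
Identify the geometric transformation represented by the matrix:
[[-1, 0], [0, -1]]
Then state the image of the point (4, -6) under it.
rotation by 180° (or reflection through origin); image of (4, -6) is (-4, 6)

This matches the form [[cos θ, -sin θ], [sin θ, cos θ]] of a rotation matrix; reading off cos θ and sin θ gives the angle.
The matrix [[-1, 0], [0, -1]] represents: rotation by 180° (or reflection through origin).
Applying it to (4, -6): [-1·4 + 0·-6, 0·4 + -1·-6] = (-4, 6).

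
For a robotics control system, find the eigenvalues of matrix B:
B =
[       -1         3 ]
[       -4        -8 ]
λ = -5, -4

Solve det(B - λI) = 0. For a 2×2 matrix the characteristic equation is λ² - (trace)λ + det = 0.
trace(B) = a + d = -1 - 8 = -9.
det(B) = a*d - b*c = (-1)*(-8) - (3)*(-4) = 8 + 12 = 20.
Characteristic equation: λ² - (-9)λ + (20) = 0.
Discriminant = (-9)² - 4*(20) = 81 - 80 = 1.
λ = (-9 ± √1) / 2 = (-9 ± 1) / 2 = -5, -4.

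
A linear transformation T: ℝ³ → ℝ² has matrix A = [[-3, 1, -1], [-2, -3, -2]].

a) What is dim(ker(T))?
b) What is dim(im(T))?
dim(ker) = 1, dim(im) = 2

The two rows are not scalar multiples of one another (no single k satisfies row 2 = k × row 1), so they are linearly independent.
Thus rank(A) = 2.
dim(im(T)) = rank(A) = 2.
By the rank-nullity theorem applied to T: ℝ³ → ℝ², rank(A) + nullity(A) = 3 (the domain dimension), so dim(ker(T)) = 3 - 2 = 1.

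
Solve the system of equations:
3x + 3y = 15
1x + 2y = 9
x = 1, y = 4

Use elimination (row reduction):
Equation 1: 3x + 3y = 15.
Equation 2: 1x + 2y = 9.
Multiply Eq1 by 1 and Eq2 by 3: 3x + 3y = 15;  3x + 6y = 27.
Subtract: (3)y = 12, so y = 4.
Back-substitute into Eq1: 3x + 3*(4) = 15, so x = 1.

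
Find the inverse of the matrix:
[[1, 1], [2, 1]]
[[-1, 1], [2, -1]]

For [[a,b],[c,d]], inverse = (1/det)·[[d,-b],[-c,a]]
det = 1·1 - 1·2 = -1
Inverse = (1/-1)·[[1, -1], [-2, 1]]
        = [[-1, 1], [2, -1]]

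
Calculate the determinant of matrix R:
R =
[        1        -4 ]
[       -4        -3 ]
det(R) = -19

For a 2×2 matrix [[a, b], [c, d]], det = a*d - b*c.
det(R) = (1)*(-3) - (-4)*(-4) = -3 - 16 = -19.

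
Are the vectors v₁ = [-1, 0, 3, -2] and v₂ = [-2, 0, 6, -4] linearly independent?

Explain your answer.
No, linearly dependent (v₂ = 2·v₁)

Check whether there is a scalar k with v₂ = k·v₁.
Comparing components, k = 2 satisfies 2·[-1, 0, 3, -2] = [-2, 0, 6, -4].
Since v₂ is a scalar multiple of v₁, the two vectors are linearly dependent.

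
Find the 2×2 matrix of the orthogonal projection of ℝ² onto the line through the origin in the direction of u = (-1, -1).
[[1/2, 1/2], [1/2, 1/2]]

The orthogonal projection onto the line spanned by a nonzero vector u = (a, b) has matrix P = (u uᵀ) / (uᵀ u) = (1/(a² + b²)) · [[a², ab], [ab, b²]].
Here u = (-1, -1), so a² + b² = 1 + 1 = 2.
P = (1/2) · [[1, 1], [1, 1]] = [[1/2, 1/2], [1/2, 1/2]].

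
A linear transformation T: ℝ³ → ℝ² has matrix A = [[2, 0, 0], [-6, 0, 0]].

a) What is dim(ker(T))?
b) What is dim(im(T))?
dim(ker) = 2, dim(im) = 1

Observe that row 2 = -3 × row 1 (so the rows are linearly dependent).
Thus rank(A) = 1 (only one linearly independent row).
dim(im(T)) = rank(A) = 1.
By the rank-nullity theorem applied to T: ℝ³ → ℝ², rank(A) + nullity(A) = 3 (the domain dimension), so dim(ker(T)) = 3 - 1 = 2.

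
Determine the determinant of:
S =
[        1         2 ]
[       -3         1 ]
det(S) = 7

For a 2×2 matrix [[a, b], [c, d]], det = a*d - b*c.
det(S) = (1)*(1) - (2)*(-3) = 1 + 6 = 7.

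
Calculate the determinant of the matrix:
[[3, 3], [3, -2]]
-15

For a 2×2 matrix [[a, b], [c, d]], det = ad - bc
det = (3)(-2) - (3)(3) = -6 - 9 = -15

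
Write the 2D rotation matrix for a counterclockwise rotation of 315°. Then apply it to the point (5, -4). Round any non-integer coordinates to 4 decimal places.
R = [[√2/2, √2/2], [-√2/2, √2/2]]; R·(5, -4) = (0.7071, -6.3640)

Rotation matrix formula: R(θ) = [[cos θ, -sin θ], [sin θ, cos θ]]
For θ = 315°:
cos(315°) = √2/2
sin(315°) = -√2/2
R = [[√2/2, √2/2], [-√2/2, √2/2]]
Apply to (5, -4): [√2/2·5 + (√2/2)·-4, -√2/2·5 + √2/2·-4] = (0.7071, -6.3640)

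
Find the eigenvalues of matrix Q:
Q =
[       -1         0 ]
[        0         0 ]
λ = -1, 0

Solve det(Q - λI) = 0. For a 2×2 matrix the characteristic equation is λ² - (trace)λ + det = 0.
trace(Q) = a + d = -1 + 0 = -1.
det(Q) = a*d - b*c = (-1)*(0) - (0)*(0) = 0 - 0 = 0.
Characteristic equation: λ² - (-1)λ + (0) = 0.
Discriminant = (-1)² - 4*(0) = 1 - 0 = 1.
λ = (-1 ± √1) / 2 = (-1 ± 1) / 2 = -1, 0.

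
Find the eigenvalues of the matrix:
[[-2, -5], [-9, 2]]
λ = -7 and λ = 7

Characteristic equation: det(A - λI) = 0
λ² - (trace)λ + (det) = 0
λ² - (0)λ + (-49) = 0
λ² - 0λ - 49 = 0
Solving: λ = -7, 7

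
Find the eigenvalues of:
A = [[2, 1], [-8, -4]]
λ = -2, 0

Solve det(A - λI) = 0. For a 2×2 matrix this is λ² - (trace)λ + det = 0.
trace(A) = 2 - 4 = -2.
det(A) = (2)*(-4) - (1)*(-8) = -8 + 8 = 0.
Characteristic equation: λ² - (-2)λ + (0) = 0.
Discriminant: (-2)² - 4*(0) = 4 - 0 = 4.
Roots: λ = (-2 ± √4) / 2 = -2, 0.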